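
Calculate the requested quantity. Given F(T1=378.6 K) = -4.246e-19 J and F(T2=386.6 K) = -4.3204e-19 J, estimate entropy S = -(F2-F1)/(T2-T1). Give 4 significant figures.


Step 1: dF = F2 - F1 = -4.3204e-19 - (-4.246e-19) = -7.44e-21 J
Step 2: dT = T2 - T1 = 386.6 - 378.6 = 8 K
Step 3: S = -dF/dT = -(-7.44e-21)/8 = 9.3e-22 J/K

9.3e-22


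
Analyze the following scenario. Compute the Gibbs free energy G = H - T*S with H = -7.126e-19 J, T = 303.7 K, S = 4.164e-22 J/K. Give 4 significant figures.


Step 1: T*S = 303.7 * 4.164e-22 = 1.265e-19 J
Step 2: G = H - T*S = -7.126e-19 - 1.265e-19
Step 3: G = -8.391e-19 J

-8.391e-19


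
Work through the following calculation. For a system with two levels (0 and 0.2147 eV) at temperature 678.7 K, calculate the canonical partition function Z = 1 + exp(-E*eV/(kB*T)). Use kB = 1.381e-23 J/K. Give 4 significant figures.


Step 1: Compute beta*E = E*eV/(kB*T) = 0.2147*1.602e-19/(1.381e-23*678.7) = 3.67
Step 2: exp(-beta*E) = exp(-3.67) = 0.02549
Step 3: Z = 1 + 0.02549 = 1.025

1.025


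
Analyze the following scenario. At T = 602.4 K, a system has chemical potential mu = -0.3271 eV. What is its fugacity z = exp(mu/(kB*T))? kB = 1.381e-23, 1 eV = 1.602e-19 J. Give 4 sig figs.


Step 1: Convert mu to Joules: -0.3271*1.602e-19 = -5.24e-20 J
Step 2: kB*T = 1.381e-23*602.4 = 8.319e-21 J
Step 3: mu/(kB*T) = -6.299
Step 4: z = exp(-6.299) = 0.001838

0.001838


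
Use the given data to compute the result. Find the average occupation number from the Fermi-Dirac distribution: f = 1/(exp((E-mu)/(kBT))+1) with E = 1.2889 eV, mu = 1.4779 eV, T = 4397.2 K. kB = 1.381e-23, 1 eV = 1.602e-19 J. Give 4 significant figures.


Step 1: (E - mu) = 1.2889 - 1.4779 = -0.189 eV
Step 2: Convert: (E-mu)*eV = -3.028e-20 J
Step 3: x = (E-mu)*eV/(kB*T) = -0.4986
Step 4: f = 1/(exp(-0.4986)+1) = 0.6221

0.6221


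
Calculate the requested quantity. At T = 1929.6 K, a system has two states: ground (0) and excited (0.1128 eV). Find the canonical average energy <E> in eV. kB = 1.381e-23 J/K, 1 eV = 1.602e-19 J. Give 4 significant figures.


Step 1: beta*E = 0.1128*1.602e-19/(1.381e-23*1929.6) = 0.6781
Step 2: exp(-beta*E) = 0.5076
Step 3: <E> = 0.1128*0.5076/(1+0.5076) = 0.03798 eV

0.03798


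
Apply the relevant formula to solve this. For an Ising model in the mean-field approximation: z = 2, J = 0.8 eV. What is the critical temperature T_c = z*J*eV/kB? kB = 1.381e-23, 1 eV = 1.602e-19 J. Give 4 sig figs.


Step 1: z*J = 2*0.8 = 1.6 eV
Step 2: Convert to Joules: 1.6*1.602e-19 = 2.563e-19 J
Step 3: T_c = 2.563e-19 / 1.381e-23 = 1.856e+04 K

1.856e+04


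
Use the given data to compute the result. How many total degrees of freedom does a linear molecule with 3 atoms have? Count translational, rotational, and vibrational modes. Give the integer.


Step 1: Translational DOF = 3
Step 2: Rotational DOF (linear) = 2
Step 3: Vibrational DOF = 3*3 - 5 = 4
Step 4: Total = 3 + 2 + 4 = 9

9


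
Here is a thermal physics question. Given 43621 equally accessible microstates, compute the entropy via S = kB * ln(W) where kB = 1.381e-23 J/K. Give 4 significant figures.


Step 1: ln(W) = ln(43621) = 10.68
Step 2: S = kB * ln(W) = 1.381e-23 * 10.68
Step 3: S = 1.475e-22 J/K

1.475e-22


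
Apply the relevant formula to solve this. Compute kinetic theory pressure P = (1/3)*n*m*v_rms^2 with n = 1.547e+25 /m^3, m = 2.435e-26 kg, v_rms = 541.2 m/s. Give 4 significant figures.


Step 1: v_rms^2 = 541.2^2 = 2.929e+05
Step 2: n*m = 1.547e+25*2.435e-26 = 0.3767
Step 3: P = (1/3)*0.3767*2.929e+05 = 3.678e+04 Pa

3.678e+04


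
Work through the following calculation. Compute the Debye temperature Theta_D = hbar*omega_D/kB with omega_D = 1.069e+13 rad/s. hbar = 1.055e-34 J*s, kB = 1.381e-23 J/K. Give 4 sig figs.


Step 1: hbar*omega_D = 1.055e-34 * 1.069e+13 = 1.128e-21 J
Step 2: Theta_D = 1.128e-21 / 1.381e-23
Step 3: Theta_D = 81.67 K

81.67


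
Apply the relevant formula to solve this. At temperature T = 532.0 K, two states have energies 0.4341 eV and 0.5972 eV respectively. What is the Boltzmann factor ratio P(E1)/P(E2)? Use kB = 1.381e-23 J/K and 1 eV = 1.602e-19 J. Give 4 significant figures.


Step 1: Compute energy difference dE = E1 - E2 = 0.4341 - 0.5972 = -0.1631 eV
Step 2: Convert to Joules: dE_J = -0.1631 * 1.602e-19 = -2.613e-20 J
Step 3: Compute exponent = -dE_J / (kB * T) = -(-2.613e-20) / (1.381e-23 * 532.0) = 3.556
Step 4: P(E1)/P(E2) = exp(3.556) = 35.04

35.04


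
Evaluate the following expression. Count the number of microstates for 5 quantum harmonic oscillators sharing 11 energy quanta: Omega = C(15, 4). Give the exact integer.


Step 1: Use binomial coefficient C(15, 4)
Step 2: Numerator = 15! / 11!
Step 3: Denominator = 4!
Step 4: Omega = 1365

1365


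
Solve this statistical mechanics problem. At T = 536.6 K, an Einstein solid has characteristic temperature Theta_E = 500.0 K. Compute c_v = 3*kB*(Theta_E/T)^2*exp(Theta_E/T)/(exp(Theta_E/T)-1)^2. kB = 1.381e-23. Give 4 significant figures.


Step 1: x = Theta_E/T = 500.0/536.6 = 0.9318
Step 2: x^2 = 0.8682
Step 3: exp(x) = 2.539
Step 4: c_v = 3*1.381e-23*0.8682*2.539/(2.539-1)^2 = 3.856e-23

3.856e-23


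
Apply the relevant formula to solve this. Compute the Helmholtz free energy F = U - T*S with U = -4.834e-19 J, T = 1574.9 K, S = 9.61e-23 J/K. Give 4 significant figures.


Step 1: T*S = 1574.9 * 9.61e-23 = 1.513e-19 J
Step 2: F = U - T*S = -4.834e-19 - 1.513e-19
Step 3: F = -6.347e-19 J

-6.347e-19


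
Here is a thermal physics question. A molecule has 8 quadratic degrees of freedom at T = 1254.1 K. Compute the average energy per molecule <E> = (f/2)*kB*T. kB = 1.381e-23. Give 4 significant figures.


Step 1: f/2 = 8/2 = 4
Step 2: kB*T = 1.381e-23 * 1254.1 = 1.732e-20
Step 3: <E> = 4 * 1.732e-20 = 6.928e-20 J

6.928e-20


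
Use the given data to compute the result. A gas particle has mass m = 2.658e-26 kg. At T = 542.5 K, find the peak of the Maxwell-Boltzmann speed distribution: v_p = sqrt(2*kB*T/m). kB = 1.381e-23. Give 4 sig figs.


Step 1: Numerator = 2*kB*T = 2*1.381e-23*542.5 = 1.498e-20
Step 2: Ratio = 1.498e-20 / 2.658e-26 = 5.637e+05
Step 3: v_p = sqrt(5.637e+05) = 750.8 m/s

750.8


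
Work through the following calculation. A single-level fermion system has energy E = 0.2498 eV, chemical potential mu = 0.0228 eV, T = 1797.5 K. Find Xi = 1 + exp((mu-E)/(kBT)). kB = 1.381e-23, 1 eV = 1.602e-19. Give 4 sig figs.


Step 1: (mu - E) = 0.0228 - 0.2498 = -0.227 eV
Step 2: x = (mu-E)*eV/(kB*T) = -0.227*1.602e-19/(1.381e-23*1797.5) = -1.465
Step 3: exp(x) = 0.2311
Step 4: Xi = 1 + 0.2311 = 1.231

1.231


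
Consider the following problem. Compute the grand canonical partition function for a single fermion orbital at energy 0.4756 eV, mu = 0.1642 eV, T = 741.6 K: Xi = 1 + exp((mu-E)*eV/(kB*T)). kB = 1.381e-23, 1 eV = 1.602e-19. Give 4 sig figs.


Step 1: (mu - E) = 0.1642 - 0.4756 = -0.3114 eV
Step 2: x = (mu-E)*eV/(kB*T) = -0.3114*1.602e-19/(1.381e-23*741.6) = -4.871
Step 3: exp(x) = 0.007666
Step 4: Xi = 1 + 0.007666 = 1.008

1.008


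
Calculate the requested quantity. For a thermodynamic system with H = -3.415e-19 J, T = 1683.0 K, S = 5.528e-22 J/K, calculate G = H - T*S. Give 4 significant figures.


Step 1: T*S = 1683.0 * 5.528e-22 = 9.304e-19 J
Step 2: G = H - T*S = -3.415e-19 - 9.304e-19
Step 3: G = -1.272e-18 J

-1.272e-18


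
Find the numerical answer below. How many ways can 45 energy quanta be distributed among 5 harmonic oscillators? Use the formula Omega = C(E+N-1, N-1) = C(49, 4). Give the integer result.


Step 1: Use binomial coefficient C(49, 4)
Step 2: Numerator = 49! / 45!
Step 3: Denominator = 4!
Step 4: Omega = 211876

211876


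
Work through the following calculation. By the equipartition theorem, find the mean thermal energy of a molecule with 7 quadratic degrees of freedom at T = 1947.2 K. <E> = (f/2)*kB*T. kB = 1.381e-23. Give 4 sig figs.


Step 1: f/2 = 7/2 = 3.5
Step 2: kB*T = 1.381e-23 * 1947.2 = 2.689e-20
Step 3: <E> = 3.5 * 2.689e-20 = 9.412e-20 J

9.412e-20


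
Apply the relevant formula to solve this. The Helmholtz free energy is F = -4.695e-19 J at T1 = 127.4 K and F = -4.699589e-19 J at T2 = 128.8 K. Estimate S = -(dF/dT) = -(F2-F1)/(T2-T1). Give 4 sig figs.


Step 1: dF = F2 - F1 = -4.699589e-19 - (-4.695e-19) = -4.589e-22 J
Step 2: dT = T2 - T1 = 128.8 - 127.4 = 1.4 K
Step 3: S = -dF/dT = -(-4.589e-22)/1.4 = 3.278e-22 J/K

3.278e-22


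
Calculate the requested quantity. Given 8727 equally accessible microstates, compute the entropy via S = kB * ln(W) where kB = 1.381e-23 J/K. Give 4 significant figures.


Step 1: ln(W) = ln(8727) = 9.074
Step 2: S = kB * ln(W) = 1.381e-23 * 9.074
Step 3: S = 1.253e-22 J/K

1.253e-22


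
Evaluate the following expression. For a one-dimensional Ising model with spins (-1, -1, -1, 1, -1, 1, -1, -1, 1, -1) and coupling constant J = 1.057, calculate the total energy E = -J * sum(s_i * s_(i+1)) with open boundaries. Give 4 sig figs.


Step 1: Nearest-neighbor products: 1, 1, -1, -1, -1, -1, 1, -1, -1
Step 2: Sum of products = -3
Step 3: E = -1.057 * -3 = 3.171

3.171


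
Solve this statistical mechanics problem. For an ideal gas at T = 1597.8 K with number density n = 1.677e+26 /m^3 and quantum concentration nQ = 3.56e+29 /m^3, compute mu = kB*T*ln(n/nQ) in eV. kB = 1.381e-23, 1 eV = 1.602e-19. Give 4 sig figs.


Step 1: n/nQ = 1.677e+26/3.56e+29 = 0.0004711
Step 2: ln(n/nQ) = -7.661
Step 3: mu = kB*T*ln(n/nQ) = 2.207e-20*-7.661 = -1.69e-19 J
Step 4: Convert to eV: -1.69e-19/1.602e-19 = -1.055 eV

-1.055


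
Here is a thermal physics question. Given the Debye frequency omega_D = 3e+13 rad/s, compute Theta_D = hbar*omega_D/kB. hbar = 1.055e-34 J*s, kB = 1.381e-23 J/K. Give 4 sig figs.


Step 1: hbar*omega_D = 1.055e-34 * 3e+13 = 3.165e-21 J
Step 2: Theta_D = 3.165e-21 / 1.381e-23
Step 3: Theta_D = 229.2 K

229.2


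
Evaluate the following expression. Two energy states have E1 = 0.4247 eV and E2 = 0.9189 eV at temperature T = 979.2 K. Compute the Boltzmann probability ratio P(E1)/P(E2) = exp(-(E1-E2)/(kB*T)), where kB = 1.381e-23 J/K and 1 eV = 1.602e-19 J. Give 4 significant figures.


Step 1: Compute energy difference dE = E1 - E2 = 0.4247 - 0.9189 = -0.4942 eV
Step 2: Convert to Joules: dE_J = -0.4942 * 1.602e-19 = -7.917e-20 J
Step 3: Compute exponent = -dE_J / (kB * T) = -(-7.917e-20) / (1.381e-23 * 979.2) = 5.855
Step 4: P(E1)/P(E2) = exp(5.855) = 348.8

348.8


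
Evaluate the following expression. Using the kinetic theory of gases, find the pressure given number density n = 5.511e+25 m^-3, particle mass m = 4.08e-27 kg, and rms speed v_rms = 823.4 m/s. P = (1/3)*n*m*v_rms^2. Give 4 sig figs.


Step 1: v_rms^2 = 823.4^2 = 6.78e+05
Step 2: n*m = 5.511e+25*4.08e-27 = 0.2248
Step 3: P = (1/3)*0.2248*6.78e+05 = 5.081e+04 Pa

5.081e+04


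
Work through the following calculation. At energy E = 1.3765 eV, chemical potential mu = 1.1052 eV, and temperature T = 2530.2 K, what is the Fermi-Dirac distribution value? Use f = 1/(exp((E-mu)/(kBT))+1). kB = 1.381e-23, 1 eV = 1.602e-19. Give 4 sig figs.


Step 1: (E - mu) = 1.3765 - 1.1052 = 0.2713 eV
Step 2: Convert: (E-mu)*eV = 4.346e-20 J
Step 3: x = (E-mu)*eV/(kB*T) = 1.244
Step 4: f = 1/(exp(1.244)+1) = 0.2238

0.2238


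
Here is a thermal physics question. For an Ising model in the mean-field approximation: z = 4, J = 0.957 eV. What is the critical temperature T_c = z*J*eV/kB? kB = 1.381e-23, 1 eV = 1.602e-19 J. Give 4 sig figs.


Step 1: z*J = 4*0.957 = 3.828 eV
Step 2: Convert to Joules: 3.828*1.602e-19 = 6.132e-19 J
Step 3: T_c = 6.132e-19 / 1.381e-23 = 4.441e+04 K

4.441e+04


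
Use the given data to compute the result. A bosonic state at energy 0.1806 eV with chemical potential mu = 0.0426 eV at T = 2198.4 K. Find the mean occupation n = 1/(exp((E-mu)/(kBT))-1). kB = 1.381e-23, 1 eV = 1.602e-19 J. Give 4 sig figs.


Step 1: (E - mu) = 0.138 eV
Step 2: x = (E-mu)*eV/(kB*T) = 0.138*1.602e-19/(1.381e-23*2198.4) = 0.7282
Step 3: exp(x) = 2.071
Step 4: n = 1/(exp(x)-1) = 0.9334

0.9334


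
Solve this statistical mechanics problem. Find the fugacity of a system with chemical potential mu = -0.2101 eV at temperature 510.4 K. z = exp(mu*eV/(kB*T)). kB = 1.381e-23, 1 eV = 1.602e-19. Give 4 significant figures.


Step 1: Convert mu to Joules: -0.2101*1.602e-19 = -3.366e-20 J
Step 2: kB*T = 1.381e-23*510.4 = 7.049e-21 J
Step 3: mu/(kB*T) = -4.775
Step 4: z = exp(-4.775) = 0.008437

0.008437


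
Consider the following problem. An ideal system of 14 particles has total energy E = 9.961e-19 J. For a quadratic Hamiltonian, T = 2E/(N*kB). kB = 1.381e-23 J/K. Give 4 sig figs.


Step 1: Numerator = 2*E = 2*9.961e-19 = 1.992e-18 J
Step 2: Denominator = N*kB = 14*1.381e-23 = 1.933e-22
Step 3: T = 1.992e-18 / 1.933e-22 = 1.03e+04 K

1.03e+04


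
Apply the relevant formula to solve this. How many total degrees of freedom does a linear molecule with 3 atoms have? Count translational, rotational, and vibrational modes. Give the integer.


Step 1: Translational DOF = 3
Step 2: Rotational DOF (linear) = 2
Step 3: Vibrational DOF = 3*3 - 5 = 4
Step 4: Total = 3 + 2 + 4 = 9

9


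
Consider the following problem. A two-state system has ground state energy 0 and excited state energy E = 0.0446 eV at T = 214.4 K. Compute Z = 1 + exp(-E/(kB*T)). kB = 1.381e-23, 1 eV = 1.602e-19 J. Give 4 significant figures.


Step 1: Compute beta*E = E*eV/(kB*T) = 0.0446*1.602e-19/(1.381e-23*214.4) = 2.413
Step 2: exp(-beta*E) = exp(-2.413) = 0.08954
Step 3: Z = 1 + 0.08954 = 1.09

1.09


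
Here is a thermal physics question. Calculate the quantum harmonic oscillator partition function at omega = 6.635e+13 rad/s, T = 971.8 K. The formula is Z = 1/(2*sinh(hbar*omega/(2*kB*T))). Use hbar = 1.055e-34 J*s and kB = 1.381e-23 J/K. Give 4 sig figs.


Step 1: Compute x = hbar*omega/(kB*T) = 1.055e-34*6.635e+13/(1.381e-23*971.8) = 0.5216
Step 2: x/2 = 0.2608
Step 3: sinh(x/2) = 0.2638
Step 4: Z = 1/(2*0.2638) = 1.896

1.896


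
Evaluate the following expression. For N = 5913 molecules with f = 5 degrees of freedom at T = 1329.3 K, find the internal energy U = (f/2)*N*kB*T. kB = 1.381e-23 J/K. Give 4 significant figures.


Step 1: f/2 = 5/2 = 2.5
Step 2: N*kB*T = 5913*1.381e-23*1329.3 = 1.085e-16
Step 3: U = 2.5 * 1.085e-16 = 2.714e-16 J

2.714e-16


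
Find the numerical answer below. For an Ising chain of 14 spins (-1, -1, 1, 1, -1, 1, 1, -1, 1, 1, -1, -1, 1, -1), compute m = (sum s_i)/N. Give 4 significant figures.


Step 1: Count up spins (+1): 7, down spins (-1): 7
Step 2: Total magnetization M = 7 - 7 = 0
Step 3: m = M/N = 0/14 = 0

0


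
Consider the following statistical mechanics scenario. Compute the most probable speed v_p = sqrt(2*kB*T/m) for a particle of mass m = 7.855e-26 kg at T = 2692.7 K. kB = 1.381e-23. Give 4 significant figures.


Step 1: Numerator = 2*kB*T = 2*1.381e-23*2692.7 = 7.437e-20
Step 2: Ratio = 7.437e-20 / 7.855e-26 = 9.468e+05
Step 3: v_p = sqrt(9.468e+05) = 973 m/s

973


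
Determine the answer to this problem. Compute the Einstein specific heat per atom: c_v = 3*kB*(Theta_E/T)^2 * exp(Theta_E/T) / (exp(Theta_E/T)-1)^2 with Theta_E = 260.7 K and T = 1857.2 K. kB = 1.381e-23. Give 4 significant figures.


Step 1: x = Theta_E/T = 260.7/1857.2 = 0.1404
Step 2: x^2 = 0.0197
Step 3: exp(x) = 1.151
Step 4: c_v = 3*1.381e-23*0.0197*1.151/(1.151-1)^2 = 4.136e-23

4.136e-23


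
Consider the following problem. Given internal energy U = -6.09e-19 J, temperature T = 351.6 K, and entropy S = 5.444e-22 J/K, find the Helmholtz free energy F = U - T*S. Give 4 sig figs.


Step 1: T*S = 351.6 * 5.444e-22 = 1.914e-19 J
Step 2: F = U - T*S = -6.09e-19 - 1.914e-19
Step 3: F = -8.004e-19 J

-8.004e-19


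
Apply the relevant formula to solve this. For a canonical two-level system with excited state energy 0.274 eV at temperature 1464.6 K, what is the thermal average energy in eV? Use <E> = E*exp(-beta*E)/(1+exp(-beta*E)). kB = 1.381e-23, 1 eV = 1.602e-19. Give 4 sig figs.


Step 1: beta*E = 0.274*1.602e-19/(1.381e-23*1464.6) = 2.17
Step 2: exp(-beta*E) = 0.1142
Step 3: <E> = 0.274*0.1142/(1+0.1142) = 0.02807 eV

0.02807


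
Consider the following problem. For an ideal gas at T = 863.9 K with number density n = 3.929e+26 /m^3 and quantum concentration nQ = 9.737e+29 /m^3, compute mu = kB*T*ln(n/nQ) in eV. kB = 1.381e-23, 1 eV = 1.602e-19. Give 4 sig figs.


Step 1: n/nQ = 3.929e+26/9.737e+29 = 0.0004035
Step 2: ln(n/nQ) = -7.815
Step 3: mu = kB*T*ln(n/nQ) = 1.193e-20*-7.815 = -9.324e-20 J
Step 4: Convert to eV: -9.324e-20/1.602e-19 = -0.582 eV

-0.582


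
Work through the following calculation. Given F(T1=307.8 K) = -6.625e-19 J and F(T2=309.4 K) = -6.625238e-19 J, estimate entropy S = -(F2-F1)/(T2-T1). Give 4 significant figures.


Step 1: dF = F2 - F1 = -6.625238e-19 - (-6.625e-19) = -2.38e-23 J
Step 2: dT = T2 - T1 = 309.4 - 307.8 = 1.6 K
Step 3: S = -dF/dT = -(-2.38e-23)/1.6 = 1.487e-23 J/K

1.487e-23


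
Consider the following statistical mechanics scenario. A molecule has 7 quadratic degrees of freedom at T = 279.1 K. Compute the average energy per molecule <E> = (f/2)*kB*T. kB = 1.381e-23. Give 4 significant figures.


Step 1: f/2 = 7/2 = 3.5
Step 2: kB*T = 1.381e-23 * 279.1 = 3.854e-21
Step 3: <E> = 3.5 * 3.854e-21 = 1.349e-20 J

1.349e-20


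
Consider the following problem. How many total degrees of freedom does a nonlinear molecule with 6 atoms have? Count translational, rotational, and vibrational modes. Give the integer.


Step 1: Translational DOF = 3
Step 2: Rotational DOF (nonlinear) = 3
Step 3: Vibrational DOF = 3*6 - 6 = 12
Step 4: Total = 3 + 3 + 12 = 18

18


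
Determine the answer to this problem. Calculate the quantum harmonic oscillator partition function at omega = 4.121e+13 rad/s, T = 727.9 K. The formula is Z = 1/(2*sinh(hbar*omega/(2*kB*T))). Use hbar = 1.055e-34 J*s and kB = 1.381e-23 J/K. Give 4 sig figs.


Step 1: Compute x = hbar*omega/(kB*T) = 1.055e-34*4.121e+13/(1.381e-23*727.9) = 0.4325
Step 2: x/2 = 0.2163
Step 3: sinh(x/2) = 0.2179
Step 4: Z = 1/(2*0.2179) = 2.294

2.294


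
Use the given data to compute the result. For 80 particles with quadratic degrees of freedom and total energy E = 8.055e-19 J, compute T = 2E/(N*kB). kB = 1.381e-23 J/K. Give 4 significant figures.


Step 1: Numerator = 2*E = 2*8.055e-19 = 1.611e-18 J
Step 2: Denominator = N*kB = 80*1.381e-23 = 1.105e-21
Step 3: T = 1.611e-18 / 1.105e-21 = 1458 K

1458


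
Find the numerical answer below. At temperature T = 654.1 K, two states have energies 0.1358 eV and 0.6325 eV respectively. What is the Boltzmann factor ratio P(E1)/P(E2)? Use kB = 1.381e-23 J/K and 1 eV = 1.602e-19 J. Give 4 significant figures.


Step 1: Compute energy difference dE = E1 - E2 = 0.1358 - 0.6325 = -0.4967 eV
Step 2: Convert to Joules: dE_J = -0.4967 * 1.602e-19 = -7.957e-20 J
Step 3: Compute exponent = -dE_J / (kB * T) = -(-7.957e-20) / (1.381e-23 * 654.1) = 8.809
Step 4: P(E1)/P(E2) = exp(8.809) = 6693

6693


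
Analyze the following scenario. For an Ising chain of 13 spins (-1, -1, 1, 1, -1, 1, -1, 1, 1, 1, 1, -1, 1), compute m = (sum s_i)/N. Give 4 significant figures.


Step 1: Count up spins (+1): 8, down spins (-1): 5
Step 2: Total magnetization M = 8 - 5 = 3
Step 3: m = M/N = 3/13 = 0.2308

0.2308


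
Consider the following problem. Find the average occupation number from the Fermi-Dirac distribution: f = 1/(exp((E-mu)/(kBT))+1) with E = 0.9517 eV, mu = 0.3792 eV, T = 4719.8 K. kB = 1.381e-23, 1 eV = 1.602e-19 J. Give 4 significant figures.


Step 1: (E - mu) = 0.9517 - 0.3792 = 0.5725 eV
Step 2: Convert: (E-mu)*eV = 9.171e-20 J
Step 3: x = (E-mu)*eV/(kB*T) = 1.407
Step 4: f = 1/(exp(1.407)+1) = 0.1967

0.1967


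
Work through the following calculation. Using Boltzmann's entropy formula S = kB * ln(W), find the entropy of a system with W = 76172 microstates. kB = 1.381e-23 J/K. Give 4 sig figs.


Step 1: ln(W) = ln(76172) = 11.24
Step 2: S = kB * ln(W) = 1.381e-23 * 11.24
Step 3: S = 1.552e-22 J/K

1.552e-22


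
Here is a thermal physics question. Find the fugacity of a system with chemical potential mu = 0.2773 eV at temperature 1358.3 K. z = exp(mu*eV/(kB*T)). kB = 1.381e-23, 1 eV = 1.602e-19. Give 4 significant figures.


Step 1: Convert mu to Joules: 0.2773*1.602e-19 = 4.442e-20 J
Step 2: kB*T = 1.381e-23*1358.3 = 1.876e-20 J
Step 3: mu/(kB*T) = 2.368
Step 4: z = exp(2.368) = 10.68

10.68


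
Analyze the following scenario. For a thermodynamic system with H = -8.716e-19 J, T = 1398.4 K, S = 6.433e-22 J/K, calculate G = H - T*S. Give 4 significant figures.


Step 1: T*S = 1398.4 * 6.433e-22 = 8.996e-19 J
Step 2: G = H - T*S = -8.716e-19 - 8.996e-19
Step 3: G = -1.771e-18 J

-1.771e-18


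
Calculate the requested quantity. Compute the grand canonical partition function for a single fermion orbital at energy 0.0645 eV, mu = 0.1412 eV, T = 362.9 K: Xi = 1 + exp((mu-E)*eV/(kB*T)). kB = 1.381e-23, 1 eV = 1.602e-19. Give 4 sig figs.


Step 1: (mu - E) = 0.1412 - 0.0645 = 0.0767 eV
Step 2: x = (mu-E)*eV/(kB*T) = 0.0767*1.602e-19/(1.381e-23*362.9) = 2.452
Step 3: exp(x) = 11.61
Step 4: Xi = 1 + 11.61 = 12.61

12.61


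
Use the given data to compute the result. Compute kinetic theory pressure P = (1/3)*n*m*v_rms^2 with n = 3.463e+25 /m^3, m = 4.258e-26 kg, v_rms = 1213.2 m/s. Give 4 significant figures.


Step 1: v_rms^2 = 1213.2^2 = 1.472e+06
Step 2: n*m = 3.463e+25*4.258e-26 = 1.475
Step 3: P = (1/3)*1.475*1.472e+06 = 7.234e+05 Pa

7.234e+05


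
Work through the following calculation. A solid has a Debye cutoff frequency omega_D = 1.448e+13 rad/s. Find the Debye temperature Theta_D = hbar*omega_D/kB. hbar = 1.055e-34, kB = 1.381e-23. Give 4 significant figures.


Step 1: hbar*omega_D = 1.055e-34 * 1.448e+13 = 1.528e-21 J
Step 2: Theta_D = 1.528e-21 / 1.381e-23
Step 3: Theta_D = 110.6 K

110.6


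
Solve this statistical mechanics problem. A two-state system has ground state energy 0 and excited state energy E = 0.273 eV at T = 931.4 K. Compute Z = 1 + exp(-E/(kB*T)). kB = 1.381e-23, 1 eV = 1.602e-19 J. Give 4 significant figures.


Step 1: Compute beta*E = E*eV/(kB*T) = 0.273*1.602e-19/(1.381e-23*931.4) = 3.4
Step 2: exp(-beta*E) = exp(-3.4) = 0.03337
Step 3: Z = 1 + 0.03337 = 1.033

1.033


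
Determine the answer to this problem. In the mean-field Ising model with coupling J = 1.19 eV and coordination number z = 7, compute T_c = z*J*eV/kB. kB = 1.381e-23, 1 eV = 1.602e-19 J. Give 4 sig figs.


Step 1: z*J = 7*1.19 = 8.33 eV
Step 2: Convert to Joules: 8.33*1.602e-19 = 1.334e-18 J
Step 3: T_c = 1.334e-18 / 1.381e-23 = 9.663e+04 K

9.663e+04


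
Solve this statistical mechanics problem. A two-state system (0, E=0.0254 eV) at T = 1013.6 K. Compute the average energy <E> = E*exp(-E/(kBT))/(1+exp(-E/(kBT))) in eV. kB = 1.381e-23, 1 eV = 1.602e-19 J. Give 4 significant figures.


Step 1: beta*E = 0.0254*1.602e-19/(1.381e-23*1013.6) = 0.2907
Step 2: exp(-beta*E) = 0.7477
Step 3: <E> = 0.0254*0.7477/(1+0.7477) = 0.01087 eV

0.01087


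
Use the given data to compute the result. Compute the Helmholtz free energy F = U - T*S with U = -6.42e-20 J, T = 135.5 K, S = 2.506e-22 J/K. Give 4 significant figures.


Step 1: T*S = 135.5 * 2.506e-22 = 3.396e-20 J
Step 2: F = U - T*S = -6.42e-20 - 3.396e-20
Step 3: F = -9.816e-20 J

-9.816e-20


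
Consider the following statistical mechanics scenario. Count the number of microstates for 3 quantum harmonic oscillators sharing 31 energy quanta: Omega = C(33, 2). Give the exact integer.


Step 1: Use binomial coefficient C(33, 2)
Step 2: Numerator = 33! / 31!
Step 3: Denominator = 2!
Step 4: Omega = 528

528


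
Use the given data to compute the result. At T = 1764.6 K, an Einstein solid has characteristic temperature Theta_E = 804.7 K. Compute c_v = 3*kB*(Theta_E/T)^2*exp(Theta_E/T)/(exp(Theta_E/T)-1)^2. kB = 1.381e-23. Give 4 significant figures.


Step 1: x = Theta_E/T = 804.7/1764.6 = 0.456
Step 2: x^2 = 0.208
Step 3: exp(x) = 1.578
Step 4: c_v = 3*1.381e-23*0.208*1.578/(1.578-1)^2 = 4.072e-23

4.072e-23


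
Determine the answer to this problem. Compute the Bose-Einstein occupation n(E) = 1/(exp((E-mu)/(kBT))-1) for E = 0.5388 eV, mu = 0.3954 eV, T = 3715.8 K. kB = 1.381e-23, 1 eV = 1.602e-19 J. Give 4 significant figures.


Step 1: (E - mu) = 0.1434 eV
Step 2: x = (E-mu)*eV/(kB*T) = 0.1434*1.602e-19/(1.381e-23*3715.8) = 0.4477
Step 3: exp(x) = 1.565
Step 4: n = 1/(exp(x)-1) = 1.771

1.771


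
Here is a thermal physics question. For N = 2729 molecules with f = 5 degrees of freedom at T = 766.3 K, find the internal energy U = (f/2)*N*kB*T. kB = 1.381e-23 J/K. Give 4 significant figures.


Step 1: f/2 = 5/2 = 2.5
Step 2: N*kB*T = 2729*1.381e-23*766.3 = 2.888e-17
Step 3: U = 2.5 * 2.888e-17 = 7.22e-17 J

7.22e-17


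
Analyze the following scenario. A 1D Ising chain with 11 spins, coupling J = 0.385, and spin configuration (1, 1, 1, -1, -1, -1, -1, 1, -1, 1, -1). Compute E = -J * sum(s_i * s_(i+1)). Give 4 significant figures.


Step 1: Nearest-neighbor products: 1, 1, -1, 1, 1, 1, -1, -1, -1, -1
Step 2: Sum of products = 0
Step 3: E = -0.385 * 0 = 0

0


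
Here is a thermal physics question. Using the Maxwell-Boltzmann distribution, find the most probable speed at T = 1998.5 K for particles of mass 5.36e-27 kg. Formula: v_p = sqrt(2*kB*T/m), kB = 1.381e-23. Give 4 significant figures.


Step 1: Numerator = 2*kB*T = 2*1.381e-23*1998.5 = 5.52e-20
Step 2: Ratio = 5.52e-20 / 5.36e-27 = 1.03e+07
Step 3: v_p = sqrt(1.03e+07) = 3209 m/s

3209


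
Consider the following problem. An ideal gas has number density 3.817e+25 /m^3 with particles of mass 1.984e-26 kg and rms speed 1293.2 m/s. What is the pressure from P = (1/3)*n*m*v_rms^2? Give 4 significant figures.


Step 1: v_rms^2 = 1293.2^2 = 1.672e+06
Step 2: n*m = 3.817e+25*1.984e-26 = 0.7573
Step 3: P = (1/3)*0.7573*1.672e+06 = 4.222e+05 Pa

4.222e+05


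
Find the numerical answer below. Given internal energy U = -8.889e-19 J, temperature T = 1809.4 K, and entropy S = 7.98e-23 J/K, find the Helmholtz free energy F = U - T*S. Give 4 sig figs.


Step 1: T*S = 1809.4 * 7.98e-23 = 1.444e-19 J
Step 2: F = U - T*S = -8.889e-19 - 1.444e-19
Step 3: F = -1.033e-18 J

-1.033e-18


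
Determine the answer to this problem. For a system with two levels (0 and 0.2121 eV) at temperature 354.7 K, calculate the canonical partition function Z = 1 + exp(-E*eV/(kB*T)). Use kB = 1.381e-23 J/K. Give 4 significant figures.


Step 1: Compute beta*E = E*eV/(kB*T) = 0.2121*1.602e-19/(1.381e-23*354.7) = 6.937
Step 2: exp(-beta*E) = exp(-6.937) = 0.0009715
Step 3: Z = 1 + 0.0009715 = 1.001

1.001


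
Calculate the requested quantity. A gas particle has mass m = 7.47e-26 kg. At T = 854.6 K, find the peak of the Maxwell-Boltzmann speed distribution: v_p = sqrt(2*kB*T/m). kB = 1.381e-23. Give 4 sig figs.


Step 1: Numerator = 2*kB*T = 2*1.381e-23*854.6 = 2.36e-20
Step 2: Ratio = 2.36e-20 / 7.47e-26 = 3.16e+05
Step 3: v_p = sqrt(3.16e+05) = 562.1 m/s

562.1


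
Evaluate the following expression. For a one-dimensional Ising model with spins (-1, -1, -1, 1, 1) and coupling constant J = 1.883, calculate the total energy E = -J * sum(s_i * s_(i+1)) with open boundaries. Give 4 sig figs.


Step 1: Nearest-neighbor products: 1, 1, -1, 1
Step 2: Sum of products = 2
Step 3: E = -1.883 * 2 = -3.766

-3.766


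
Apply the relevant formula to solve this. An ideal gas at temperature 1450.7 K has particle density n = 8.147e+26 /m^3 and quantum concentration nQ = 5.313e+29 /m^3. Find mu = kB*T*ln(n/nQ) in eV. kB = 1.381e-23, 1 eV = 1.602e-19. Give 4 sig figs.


Step 1: n/nQ = 8.147e+26/5.313e+29 = 0.001533
Step 2: ln(n/nQ) = -6.48
Step 3: mu = kB*T*ln(n/nQ) = 2.003e-20*-6.48 = -1.298e-19 J
Step 4: Convert to eV: -1.298e-19/1.602e-19 = -0.8104 eV

-0.8104


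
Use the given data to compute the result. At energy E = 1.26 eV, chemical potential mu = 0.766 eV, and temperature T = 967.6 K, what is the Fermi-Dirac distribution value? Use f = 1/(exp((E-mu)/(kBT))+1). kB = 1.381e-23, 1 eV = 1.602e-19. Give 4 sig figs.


Step 1: (E - mu) = 1.26 - 0.766 = 0.494 eV
Step 2: Convert: (E-mu)*eV = 7.914e-20 J
Step 3: x = (E-mu)*eV/(kB*T) = 5.922
Step 4: f = 1/(exp(5.922)+1) = 0.002672

0.002672


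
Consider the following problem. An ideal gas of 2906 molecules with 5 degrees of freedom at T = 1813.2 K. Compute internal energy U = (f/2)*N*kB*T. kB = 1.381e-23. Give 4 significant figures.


Step 1: f/2 = 5/2 = 2.5
Step 2: N*kB*T = 2906*1.381e-23*1813.2 = 7.277e-17
Step 3: U = 2.5 * 7.277e-17 = 1.819e-16 J

1.819e-16


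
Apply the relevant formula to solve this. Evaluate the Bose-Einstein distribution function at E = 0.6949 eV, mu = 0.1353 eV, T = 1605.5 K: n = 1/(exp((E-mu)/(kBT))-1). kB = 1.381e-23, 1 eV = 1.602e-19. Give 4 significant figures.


Step 1: (E - mu) = 0.5596 eV
Step 2: x = (E-mu)*eV/(kB*T) = 0.5596*1.602e-19/(1.381e-23*1605.5) = 4.043
Step 3: exp(x) = 57.01
Step 4: n = 1/(exp(x)-1) = 0.01785

0.01785


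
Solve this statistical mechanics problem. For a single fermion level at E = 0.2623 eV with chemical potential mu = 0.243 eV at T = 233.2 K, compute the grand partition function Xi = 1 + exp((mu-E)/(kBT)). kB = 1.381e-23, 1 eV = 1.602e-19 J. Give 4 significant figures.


Step 1: (mu - E) = 0.243 - 0.2623 = -0.0193 eV
Step 2: x = (mu-E)*eV/(kB*T) = -0.0193*1.602e-19/(1.381e-23*233.2) = -0.9601
Step 3: exp(x) = 0.3829
Step 4: Xi = 1 + 0.3829 = 1.383

1.383


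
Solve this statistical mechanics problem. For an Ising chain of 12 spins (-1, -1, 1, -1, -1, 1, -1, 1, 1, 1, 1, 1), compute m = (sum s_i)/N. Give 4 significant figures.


Step 1: Count up spins (+1): 7, down spins (-1): 5
Step 2: Total magnetization M = 7 - 5 = 2
Step 3: m = M/N = 2/12 = 0.1667

0.1667


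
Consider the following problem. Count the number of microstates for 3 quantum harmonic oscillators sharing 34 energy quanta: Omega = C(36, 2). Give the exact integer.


Step 1: Use binomial coefficient C(36, 2)
Step 2: Numerator = 36! / 34!
Step 3: Denominator = 2!
Step 4: Omega = 630

630


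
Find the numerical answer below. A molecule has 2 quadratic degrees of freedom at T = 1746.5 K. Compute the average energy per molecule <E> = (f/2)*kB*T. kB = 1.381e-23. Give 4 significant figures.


Step 1: f/2 = 2/2 = 1
Step 2: kB*T = 1.381e-23 * 1746.5 = 2.412e-20
Step 3: <E> = 1 * 2.412e-20 = 2.412e-20 J

2.412e-20


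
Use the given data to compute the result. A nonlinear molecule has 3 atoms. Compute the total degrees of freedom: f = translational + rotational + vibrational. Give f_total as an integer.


Step 1: Translational DOF = 3
Step 2: Rotational DOF (nonlinear) = 3
Step 3: Vibrational DOF = 3*3 - 6 = 3
Step 4: Total = 3 + 3 + 3 = 9

9


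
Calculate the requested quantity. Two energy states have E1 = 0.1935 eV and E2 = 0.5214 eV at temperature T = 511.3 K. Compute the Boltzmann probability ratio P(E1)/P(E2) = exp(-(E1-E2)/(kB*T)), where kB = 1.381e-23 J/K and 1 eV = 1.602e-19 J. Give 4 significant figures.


Step 1: Compute energy difference dE = E1 - E2 = 0.1935 - 0.5214 = -0.3279 eV
Step 2: Convert to Joules: dE_J = -0.3279 * 1.602e-19 = -5.253e-20 J
Step 3: Compute exponent = -dE_J / (kB * T) = -(-5.253e-20) / (1.381e-23 * 511.3) = 7.439
Step 4: P(E1)/P(E2) = exp(7.439) = 1702

1702


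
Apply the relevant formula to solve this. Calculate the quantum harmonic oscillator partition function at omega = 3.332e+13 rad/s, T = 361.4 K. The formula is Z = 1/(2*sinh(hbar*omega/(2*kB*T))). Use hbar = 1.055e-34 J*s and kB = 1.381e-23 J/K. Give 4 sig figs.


Step 1: Compute x = hbar*omega/(kB*T) = 1.055e-34*3.332e+13/(1.381e-23*361.4) = 0.7043
Step 2: x/2 = 0.3522
Step 3: sinh(x/2) = 0.3595
Step 4: Z = 1/(2*0.3595) = 1.391

1.391


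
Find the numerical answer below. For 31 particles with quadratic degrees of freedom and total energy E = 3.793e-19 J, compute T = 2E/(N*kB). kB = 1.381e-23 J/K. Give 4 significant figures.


Step 1: Numerator = 2*E = 2*3.793e-19 = 7.586e-19 J
Step 2: Denominator = N*kB = 31*1.381e-23 = 4.281e-22
Step 3: T = 7.586e-19 / 4.281e-22 = 1772 K

1772


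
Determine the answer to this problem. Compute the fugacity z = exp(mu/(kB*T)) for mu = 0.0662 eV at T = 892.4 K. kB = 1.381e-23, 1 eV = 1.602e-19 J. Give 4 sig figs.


Step 1: Convert mu to Joules: 0.0662*1.602e-19 = 1.061e-20 J
Step 2: kB*T = 1.381e-23*892.4 = 1.232e-20 J
Step 3: mu/(kB*T) = 0.8605
Step 4: z = exp(0.8605) = 2.364

2.364


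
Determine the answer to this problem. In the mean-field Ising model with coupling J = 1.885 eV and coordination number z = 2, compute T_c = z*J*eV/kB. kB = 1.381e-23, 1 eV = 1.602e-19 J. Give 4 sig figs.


Step 1: z*J = 2*1.885 = 3.77 eV
Step 2: Convert to Joules: 3.77*1.602e-19 = 6.04e-19 J
Step 3: T_c = 6.04e-19 / 1.381e-23 = 4.373e+04 K

4.373e+04


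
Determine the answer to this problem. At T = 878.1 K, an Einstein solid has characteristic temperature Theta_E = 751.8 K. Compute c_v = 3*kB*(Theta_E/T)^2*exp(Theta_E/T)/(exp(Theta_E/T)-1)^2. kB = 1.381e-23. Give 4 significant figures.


Step 1: x = Theta_E/T = 751.8/878.1 = 0.8562
Step 2: x^2 = 0.733
Step 3: exp(x) = 2.354
Step 4: c_v = 3*1.381e-23*0.733*2.354/(2.354-1)^2 = 3.899e-23

3.899e-23


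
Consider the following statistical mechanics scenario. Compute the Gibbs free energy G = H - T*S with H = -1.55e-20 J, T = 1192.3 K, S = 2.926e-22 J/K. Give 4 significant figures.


Step 1: T*S = 1192.3 * 2.926e-22 = 3.489e-19 J
Step 2: G = H - T*S = -1.55e-20 - 3.489e-19
Step 3: G = -3.644e-19 J

-3.644e-19


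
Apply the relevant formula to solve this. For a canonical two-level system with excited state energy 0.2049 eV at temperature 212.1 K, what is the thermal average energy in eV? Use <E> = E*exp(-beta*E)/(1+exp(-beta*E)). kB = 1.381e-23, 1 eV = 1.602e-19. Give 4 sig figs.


Step 1: beta*E = 0.2049*1.602e-19/(1.381e-23*212.1) = 11.21
Step 2: exp(-beta*E) = 1.359e-05
Step 3: <E> = 0.2049*1.359e-05/(1+1.359e-05) = 2.784e-06 eV

2.784e-06


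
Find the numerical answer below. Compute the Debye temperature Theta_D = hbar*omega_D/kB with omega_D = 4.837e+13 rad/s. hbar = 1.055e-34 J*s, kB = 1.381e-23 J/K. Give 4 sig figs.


Step 1: hbar*omega_D = 1.055e-34 * 4.837e+13 = 5.103e-21 J
Step 2: Theta_D = 5.103e-21 / 1.381e-23
Step 3: Theta_D = 369.5 K

369.5


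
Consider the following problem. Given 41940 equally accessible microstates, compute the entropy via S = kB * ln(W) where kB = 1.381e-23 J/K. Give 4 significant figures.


Step 1: ln(W) = ln(41940) = 10.64
Step 2: S = kB * ln(W) = 1.381e-23 * 10.64
Step 3: S = 1.47e-22 J/K

1.47e-22


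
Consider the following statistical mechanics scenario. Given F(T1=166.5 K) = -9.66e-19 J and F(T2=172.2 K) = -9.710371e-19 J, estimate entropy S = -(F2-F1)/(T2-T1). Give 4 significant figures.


Step 1: dF = F2 - F1 = -9.710371e-19 - (-9.66e-19) = -5.0371e-21 J
Step 2: dT = T2 - T1 = 172.2 - 166.5 = 5.7 K
Step 3: S = -dF/dT = -(-5.0371e-21)/5.7 = 8.837e-22 J/K

8.837e-22


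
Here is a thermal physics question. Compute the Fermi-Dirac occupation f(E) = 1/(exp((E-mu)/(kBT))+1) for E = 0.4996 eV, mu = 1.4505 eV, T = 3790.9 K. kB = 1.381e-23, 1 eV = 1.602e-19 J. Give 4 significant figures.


Step 1: (E - mu) = 0.4996 - 1.4505 = -0.9509 eV
Step 2: Convert: (E-mu)*eV = -1.523e-19 J
Step 3: x = (E-mu)*eV/(kB*T) = -2.91
Step 4: f = 1/(exp(-2.91)+1) = 0.9483

0.9483


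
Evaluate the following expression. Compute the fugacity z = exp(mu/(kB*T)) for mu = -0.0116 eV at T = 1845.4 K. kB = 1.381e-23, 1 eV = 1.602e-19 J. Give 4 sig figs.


Step 1: Convert mu to Joules: -0.0116*1.602e-19 = -1.858e-21 J
Step 2: kB*T = 1.381e-23*1845.4 = 2.548e-20 J
Step 3: mu/(kB*T) = -0.07292
Step 4: z = exp(-0.07292) = 0.9297

0.9297


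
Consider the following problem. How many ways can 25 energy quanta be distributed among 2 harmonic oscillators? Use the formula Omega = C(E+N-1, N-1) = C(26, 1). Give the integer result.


Step 1: Use binomial coefficient C(26, 1)
Step 2: Numerator = 26! / 25!
Step 3: Denominator = 1!
Step 4: Omega = 26

26


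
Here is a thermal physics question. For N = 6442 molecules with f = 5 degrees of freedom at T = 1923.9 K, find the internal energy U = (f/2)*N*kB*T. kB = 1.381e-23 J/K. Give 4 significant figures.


Step 1: f/2 = 5/2 = 2.5
Step 2: N*kB*T = 6442*1.381e-23*1923.9 = 1.712e-16
Step 3: U = 2.5 * 1.712e-16 = 4.279e-16 J

4.279e-16


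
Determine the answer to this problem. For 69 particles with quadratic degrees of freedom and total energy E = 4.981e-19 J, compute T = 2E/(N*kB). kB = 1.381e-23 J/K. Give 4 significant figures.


Step 1: Numerator = 2*E = 2*4.981e-19 = 9.962e-19 J
Step 2: Denominator = N*kB = 69*1.381e-23 = 9.529e-22
Step 3: T = 9.962e-19 / 9.529e-22 = 1045 K

1045


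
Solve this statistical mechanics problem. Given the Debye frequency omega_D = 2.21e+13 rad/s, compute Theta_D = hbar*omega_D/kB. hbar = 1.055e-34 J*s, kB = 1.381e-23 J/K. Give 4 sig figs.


Step 1: hbar*omega_D = 1.055e-34 * 2.21e+13 = 2.332e-21 J
Step 2: Theta_D = 2.332e-21 / 1.381e-23
Step 3: Theta_D = 168.8 K

168.8


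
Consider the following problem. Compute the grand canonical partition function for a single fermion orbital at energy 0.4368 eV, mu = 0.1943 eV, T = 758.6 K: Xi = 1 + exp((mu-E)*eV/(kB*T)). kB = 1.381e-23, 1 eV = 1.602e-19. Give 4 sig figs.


Step 1: (mu - E) = 0.1943 - 0.4368 = -0.2425 eV
Step 2: x = (mu-E)*eV/(kB*T) = -0.2425*1.602e-19/(1.381e-23*758.6) = -3.708
Step 3: exp(x) = 0.02452
Step 4: Xi = 1 + 0.02452 = 1.025

1.025


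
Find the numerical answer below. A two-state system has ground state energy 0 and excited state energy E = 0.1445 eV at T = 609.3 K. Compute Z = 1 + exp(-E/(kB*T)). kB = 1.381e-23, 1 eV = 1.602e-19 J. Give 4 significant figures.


Step 1: Compute beta*E = E*eV/(kB*T) = 0.1445*1.602e-19/(1.381e-23*609.3) = 2.751
Step 2: exp(-beta*E) = exp(-2.751) = 0.06386
Step 3: Z = 1 + 0.06386 = 1.064

1.064


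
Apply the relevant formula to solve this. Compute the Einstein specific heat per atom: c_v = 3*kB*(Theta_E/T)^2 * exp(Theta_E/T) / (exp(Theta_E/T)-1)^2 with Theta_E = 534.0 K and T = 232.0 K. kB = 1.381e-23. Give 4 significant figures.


Step 1: x = Theta_E/T = 534.0/232.0 = 2.302
Step 2: x^2 = 5.298
Step 3: exp(x) = 9.991
Step 4: c_v = 3*1.381e-23*5.298*9.991/(9.991-1)^2 = 2.713e-23

2.713e-23


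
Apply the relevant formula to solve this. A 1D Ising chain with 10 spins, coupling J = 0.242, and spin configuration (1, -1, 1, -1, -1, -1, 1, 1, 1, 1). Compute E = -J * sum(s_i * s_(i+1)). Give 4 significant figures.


Step 1: Nearest-neighbor products: -1, -1, -1, 1, 1, -1, 1, 1, 1
Step 2: Sum of products = 1
Step 3: E = -0.242 * 1 = -0.242

-0.242


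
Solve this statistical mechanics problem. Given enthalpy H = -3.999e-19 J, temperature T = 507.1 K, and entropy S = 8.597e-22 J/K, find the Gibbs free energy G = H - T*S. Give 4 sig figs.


Step 1: T*S = 507.1 * 8.597e-22 = 4.36e-19 J
Step 2: G = H - T*S = -3.999e-19 - 4.36e-19
Step 3: G = -8.359e-19 J

-8.359e-19


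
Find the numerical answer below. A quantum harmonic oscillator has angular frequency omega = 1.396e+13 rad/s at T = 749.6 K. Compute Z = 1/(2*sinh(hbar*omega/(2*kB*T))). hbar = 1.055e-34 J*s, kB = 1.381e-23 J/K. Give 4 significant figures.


Step 1: Compute x = hbar*omega/(kB*T) = 1.055e-34*1.396e+13/(1.381e-23*749.6) = 0.1423
Step 2: x/2 = 0.07114
Step 3: sinh(x/2) = 0.0712
Step 4: Z = 1/(2*0.0712) = 7.023

7.023


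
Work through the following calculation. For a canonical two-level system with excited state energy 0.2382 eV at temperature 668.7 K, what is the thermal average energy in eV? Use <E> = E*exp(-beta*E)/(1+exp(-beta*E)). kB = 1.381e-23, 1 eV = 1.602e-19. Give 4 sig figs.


Step 1: beta*E = 0.2382*1.602e-19/(1.381e-23*668.7) = 4.132
Step 2: exp(-beta*E) = 0.01605
Step 3: <E> = 0.2382*0.01605/(1+0.01605) = 0.003762 eV

0.003762
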